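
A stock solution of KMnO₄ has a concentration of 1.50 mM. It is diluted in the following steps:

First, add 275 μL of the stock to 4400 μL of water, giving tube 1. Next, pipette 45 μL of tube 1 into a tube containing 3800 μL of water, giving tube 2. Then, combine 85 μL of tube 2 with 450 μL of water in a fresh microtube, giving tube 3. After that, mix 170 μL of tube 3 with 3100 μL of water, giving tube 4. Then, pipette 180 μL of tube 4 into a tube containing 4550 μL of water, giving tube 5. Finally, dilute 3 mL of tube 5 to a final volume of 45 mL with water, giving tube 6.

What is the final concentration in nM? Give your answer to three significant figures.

0.0216 nM

Step 1: 275 μL + 4400 μL = 4675 μL total → factor 4675/275 = 17
Step 2: 45 μL + 3800 μL = 3845 μL total → factor 3845/45 = 85.444
Step 3: 85 μL + 450 μL = 535 μL total → factor 535/85 = 6.2941
Step 4: 170 μL + 3100 μL = 3270 μL total → factor 3270/170 = 19.235
Step 5: 180 μL + 4550 μL = 4730 μL total → factor 4730/180 = 26.278
Step 6: 3 mL brought to 45 mL → factor 45/3 = 15
Overall dilution factor = 17 × 85.444 × 6.2941 × 19.235 × 26.278 × 15 = 6.9318 × 10^7
Final = 1.50 mM / 6.9318 × 10^7 = 2.164 × 10^-8 mM = 0.0216 nM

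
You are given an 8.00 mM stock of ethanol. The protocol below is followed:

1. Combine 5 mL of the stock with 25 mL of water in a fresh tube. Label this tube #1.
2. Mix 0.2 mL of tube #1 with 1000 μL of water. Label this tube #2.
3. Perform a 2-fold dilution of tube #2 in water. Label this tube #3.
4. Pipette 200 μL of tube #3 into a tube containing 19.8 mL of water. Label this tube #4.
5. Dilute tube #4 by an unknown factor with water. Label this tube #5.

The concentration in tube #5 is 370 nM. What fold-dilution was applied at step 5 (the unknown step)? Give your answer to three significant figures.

Step 1: 5 mL + 25 mL = 30 mL total → factor 30/5 = 6
Step 2: 0.2 mL + 1000 μL = 1.2 mL total → factor 1.2/0.2 = 6
Step 3: 2-fold → factor 2
Step 4: 200 μL + 19.8 mL = 20000 μL total → factor 20000/200 = 100
Step 5: unknown factor x
Product of known-step factors = 7200
Overall factor = 8.00 mM / (370 nM) = 21622
x = 21622 / 7200 = 3.00

3.00-fold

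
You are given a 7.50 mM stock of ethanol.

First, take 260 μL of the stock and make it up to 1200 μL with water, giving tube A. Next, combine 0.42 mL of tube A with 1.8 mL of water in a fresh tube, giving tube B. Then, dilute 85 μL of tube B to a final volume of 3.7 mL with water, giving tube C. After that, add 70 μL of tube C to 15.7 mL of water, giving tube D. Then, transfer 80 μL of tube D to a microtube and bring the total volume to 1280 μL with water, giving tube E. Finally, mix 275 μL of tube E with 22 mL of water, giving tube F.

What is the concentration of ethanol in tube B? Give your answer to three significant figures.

0.307 mM

Step 1: 260 μL brought to 1200 μL → factor 1200/260 = 4.6154
Step 2: 0.42 mL + 1.8 mL = 2.22 mL total → factor 2.22/0.42 = 5.2857
Dilution factor through tube B = 4.6154 × 5.2857 = 24.396
[tube B] = 7.50 mM / 24.396 = 0.307 mM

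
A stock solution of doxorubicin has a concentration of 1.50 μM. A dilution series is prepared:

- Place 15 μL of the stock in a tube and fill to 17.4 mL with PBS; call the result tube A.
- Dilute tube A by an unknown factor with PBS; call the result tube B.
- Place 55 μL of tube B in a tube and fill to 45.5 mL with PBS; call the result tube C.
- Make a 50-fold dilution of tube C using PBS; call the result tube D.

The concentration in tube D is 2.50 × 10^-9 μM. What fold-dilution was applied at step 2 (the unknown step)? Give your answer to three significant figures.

12.5-fold

Step 1: 15 μL brought to 17.4 mL → factor 17400/15 = 1160
Step 2: unknown factor x
Step 3: 55 μL brought to 45.5 mL → factor 45500/55 = 827.27
Step 4: 50-fold → factor 50
Product of known-step factors = 4.7982 × 10^7
Overall factor = 1.50 μM / (2.50 × 10^-9 μM) = 6 × 10^8
x = 6 × 10^8 / 4.7982 × 10^7 = 12.5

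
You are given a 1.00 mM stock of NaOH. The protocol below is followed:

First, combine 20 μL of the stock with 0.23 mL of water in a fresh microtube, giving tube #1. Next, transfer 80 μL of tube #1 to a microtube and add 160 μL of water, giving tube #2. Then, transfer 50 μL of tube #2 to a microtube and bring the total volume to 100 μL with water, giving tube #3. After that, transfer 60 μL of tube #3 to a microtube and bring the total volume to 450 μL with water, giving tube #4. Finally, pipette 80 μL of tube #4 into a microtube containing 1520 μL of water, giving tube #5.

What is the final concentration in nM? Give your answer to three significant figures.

88.9 nM

Step 1: 20 μL + 0.23 mL = 250 μL total → factor 250/20 = 12.5
Step 2: 80 μL + 160 μL = 240 μL total → factor 240/80 = 3
Step 3: 50 μL brought to 100 μL → factor 100/50 = 2
Step 4: 60 μL brought to 450 μL → factor 450/60 = 7.5
Step 5: 80 μL + 1520 μL = 1600 μL total → factor 1600/80 = 20
Overall dilution factor = 12.5 × 3 × 2 × 7.5 × 20 = 11250
Final = 1.00 mM / 11250 = 8.889 × 10^-5 mM = 88.9 nM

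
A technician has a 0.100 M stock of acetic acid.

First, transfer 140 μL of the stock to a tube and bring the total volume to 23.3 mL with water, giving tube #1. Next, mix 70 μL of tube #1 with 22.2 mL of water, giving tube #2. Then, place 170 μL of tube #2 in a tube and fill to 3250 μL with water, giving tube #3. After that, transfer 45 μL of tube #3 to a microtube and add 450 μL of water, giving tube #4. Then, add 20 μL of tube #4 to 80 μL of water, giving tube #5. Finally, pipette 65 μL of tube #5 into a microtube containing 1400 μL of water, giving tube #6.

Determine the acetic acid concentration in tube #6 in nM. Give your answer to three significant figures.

0.0797 nM

Step 1: 140 μL brought to 23.3 mL → factor 23300/140 = 166.43
Step 2: 70 μL + 22.2 mL = 22270 μL total → factor 22270/70 = 318.14
Step 3: 170 μL brought to 3250 μL → factor 3250/170 = 19.118
Step 4: 45 μL + 450 μL = 495 μL total → factor 495/45 = 11
Step 5: 20 μL + 80 μL = 100 μL total → factor 100/20 = 5
Step 6: 65 μL + 1400 μL = 1465 μL total → factor 1465/65 = 22.538
Overall dilution factor = 166.43 × 318.14 × 19.118 × 11 × 5 × 22.538 = 1.2548 × 10^9
Final = 0.100 M / 1.2548 × 10^9 = 7.969 × 10^-11 M = 0.0797 nM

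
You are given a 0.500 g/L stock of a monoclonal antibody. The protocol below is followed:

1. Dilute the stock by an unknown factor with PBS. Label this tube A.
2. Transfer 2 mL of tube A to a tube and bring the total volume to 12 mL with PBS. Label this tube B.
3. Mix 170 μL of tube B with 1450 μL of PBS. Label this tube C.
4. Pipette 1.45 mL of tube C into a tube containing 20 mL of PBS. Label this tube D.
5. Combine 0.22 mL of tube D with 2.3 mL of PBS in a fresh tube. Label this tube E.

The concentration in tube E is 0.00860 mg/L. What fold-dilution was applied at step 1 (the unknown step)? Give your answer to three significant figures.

6.00-fold

Step 1: unknown factor x
Step 2: 2 mL brought to 12 mL → factor 12/2 = 6
Step 3: 170 μL + 1450 μL = 1620 μL total → factor 1620/170 = 9.5294
Step 4: 1.45 mL + 20 mL = 21.45 mL total → factor 21.45/1.45 = 14.793
Step 5: 0.22 mL + 2.3 mL = 2.52 mL total → factor 2.52/0.22 = 11.455
Product of known-step factors = 9688.5
Overall factor = 0.500 g/L / (0.00860 mg/L) = 58140
x = 58140 / 9688.5 = 6.00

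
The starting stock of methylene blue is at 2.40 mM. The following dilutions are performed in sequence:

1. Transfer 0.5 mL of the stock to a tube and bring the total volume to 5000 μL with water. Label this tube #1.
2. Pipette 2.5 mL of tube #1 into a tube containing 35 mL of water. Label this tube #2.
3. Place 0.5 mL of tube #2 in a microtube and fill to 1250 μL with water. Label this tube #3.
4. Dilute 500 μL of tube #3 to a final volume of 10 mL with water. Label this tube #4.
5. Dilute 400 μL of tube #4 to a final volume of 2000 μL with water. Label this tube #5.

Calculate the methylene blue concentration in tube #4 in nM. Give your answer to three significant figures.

320 nM

Step 1: 0.5 mL brought to 5000 μL → factor 5/0.5 = 10
Step 2: 2.5 mL + 35 mL = 37.5 mL total → factor 37.5/2.5 = 15
Step 3: 0.5 mL brought to 1250 μL → factor 1.25/0.5 = 2.5
Step 4: 500 μL brought to 10 mL → factor 10000/500 = 20
Dilution factor through tube #4 = 10 × 15 × 2.5 × 20 = 7500
[tube #4] = 2.40 mM / 7500 = 0.0003200 mM = 320 nM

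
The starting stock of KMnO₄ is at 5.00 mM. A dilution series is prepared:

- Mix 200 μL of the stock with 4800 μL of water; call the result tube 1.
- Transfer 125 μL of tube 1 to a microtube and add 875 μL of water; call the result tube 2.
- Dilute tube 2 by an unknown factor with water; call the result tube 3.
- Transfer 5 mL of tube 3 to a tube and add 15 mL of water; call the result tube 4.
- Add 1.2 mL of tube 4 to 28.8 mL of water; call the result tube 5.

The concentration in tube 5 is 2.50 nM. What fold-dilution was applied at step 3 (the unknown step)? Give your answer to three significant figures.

Step 1: 200 μL + 4800 μL = 5000 μL total → factor 5000/200 = 25
Step 2: 125 μL + 875 μL = 1000 μL total → factor 1000/125 = 8
Step 3: unknown factor x
Step 4: 5 mL + 15 mL = 20 mL total → factor 20/5 = 4
Step 5: 1.2 mL + 28.8 mL = 30 mL total → factor 30/1.2 = 25
Product of known-step factors = 20000
Overall factor = 5.00 mM / (2.50 nM) = 2 × 10^6
x = 2 × 10^6 / 20000 = 100

100-fold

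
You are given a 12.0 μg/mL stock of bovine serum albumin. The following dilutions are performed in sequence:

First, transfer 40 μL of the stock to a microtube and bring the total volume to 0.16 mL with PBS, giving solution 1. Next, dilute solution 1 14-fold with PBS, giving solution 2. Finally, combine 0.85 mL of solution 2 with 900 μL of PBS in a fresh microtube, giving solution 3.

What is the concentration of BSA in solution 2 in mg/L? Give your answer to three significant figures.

0.214 mg/L

Step 1: 40 μL brought to 0.16 mL → factor 160/40 = 4
Step 2: 14-fold → factor 14
Dilution factor through solution 2 = 4 × 14 = 56
[solution 2] = 12.0 μg/mL / 56 = 0.2143 μg/mL = 0.214 mg/L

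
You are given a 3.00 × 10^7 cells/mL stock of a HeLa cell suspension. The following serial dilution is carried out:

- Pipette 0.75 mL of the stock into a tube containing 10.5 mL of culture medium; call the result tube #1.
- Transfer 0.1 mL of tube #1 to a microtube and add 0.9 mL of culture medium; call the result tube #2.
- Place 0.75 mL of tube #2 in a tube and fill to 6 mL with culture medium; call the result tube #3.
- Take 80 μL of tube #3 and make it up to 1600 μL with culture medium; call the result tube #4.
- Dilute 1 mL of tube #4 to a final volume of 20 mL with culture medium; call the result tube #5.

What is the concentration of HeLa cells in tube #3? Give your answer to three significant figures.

Step 1: 0.75 mL + 10.5 mL = 11.25 mL total → factor 11.25/0.75 = 15
Step 2: 0.1 mL + 0.9 mL = 1 mL total → factor 1/0.1 = 10
Step 3: 0.75 mL brought to 6 mL → factor 6/0.75 = 8
Dilution factor through tube #3 = 15 × 10 × 8 = 1200
[tube #3] = 3.00 × 10^7 cells/mL / 1200 = 2.50 × 10^4 cells/mL

2.50 × 10^4 cells/mL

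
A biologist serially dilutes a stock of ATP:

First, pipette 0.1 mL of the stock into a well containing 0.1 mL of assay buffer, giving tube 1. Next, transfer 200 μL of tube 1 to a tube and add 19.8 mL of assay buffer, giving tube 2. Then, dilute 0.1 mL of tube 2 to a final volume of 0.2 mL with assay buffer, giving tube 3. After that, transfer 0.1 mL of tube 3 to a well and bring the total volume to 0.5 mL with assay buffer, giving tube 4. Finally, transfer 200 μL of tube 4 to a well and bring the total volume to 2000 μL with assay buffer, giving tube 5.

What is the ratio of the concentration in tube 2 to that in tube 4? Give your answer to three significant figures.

Step 1: 0.1 mL + 0.1 mL = 0.2 mL total → factor 0.2/0.1 = 2
Step 2: 200 μL + 19.8 mL = 20000 μL total → factor 20000/200 = 100
Step 3: 0.1 mL brought to 0.2 mL → factor 0.2/0.1 = 2
Step 4: 0.1 mL brought to 0.5 mL → factor 0.5/0.1 = 5
Dilution factor to tube 2 = 200; to tube 4 = 2000
[tube 2]/[tube 4] = (factor to tube 4)/(factor to tube 2) = 2000/200 = 10.0

10.0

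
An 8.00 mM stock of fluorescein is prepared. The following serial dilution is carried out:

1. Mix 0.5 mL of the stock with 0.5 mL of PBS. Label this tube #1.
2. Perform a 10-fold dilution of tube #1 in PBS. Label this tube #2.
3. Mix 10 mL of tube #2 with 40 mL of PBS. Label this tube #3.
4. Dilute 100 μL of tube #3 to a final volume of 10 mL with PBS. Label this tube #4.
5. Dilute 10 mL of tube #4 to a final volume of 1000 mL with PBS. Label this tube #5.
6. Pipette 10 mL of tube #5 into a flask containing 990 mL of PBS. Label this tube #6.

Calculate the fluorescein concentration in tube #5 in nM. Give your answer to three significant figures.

8.00 nM

Step 1: 0.5 mL + 0.5 mL = 1 mL total → factor 1/0.5 = 2
Step 2: 10-fold → factor 10
Step 3: 10 mL + 40 mL = 50 mL total → factor 50/10 = 5
Step 4: 100 μL brought to 10 mL → factor 10000/100 = 100
Step 5: 10 mL brought to 1000 mL → factor 1000/10 = 100
Dilution factor through tube #5 = 2 × 10 × 5 × 100 × 100 = 1 × 10^6
[tube #5] = 8.00 mM / 1 × 10^6 = 8.000 × 10^-6 mM = 8.00 nM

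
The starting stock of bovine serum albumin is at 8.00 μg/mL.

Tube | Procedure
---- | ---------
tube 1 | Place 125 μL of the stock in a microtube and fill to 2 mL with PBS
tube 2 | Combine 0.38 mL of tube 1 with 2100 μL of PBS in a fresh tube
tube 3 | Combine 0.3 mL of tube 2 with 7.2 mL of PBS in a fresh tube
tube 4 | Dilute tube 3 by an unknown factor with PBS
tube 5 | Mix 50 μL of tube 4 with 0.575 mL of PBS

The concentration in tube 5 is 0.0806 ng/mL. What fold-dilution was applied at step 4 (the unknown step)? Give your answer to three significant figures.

Step 1: 125 μL brought to 2 mL → factor 2000/125 = 16
Step 2: 0.38 mL + 2100 μL = 2.48 mL total → factor 2.48/0.38 = 6.5263
Step 3: 0.3 mL + 7.2 mL = 7.5 mL total → factor 7.5/0.3 = 25
Step 4: unknown factor x
Step 5: 50 μL + 0.575 mL = 625 μL total → factor 625/50 = 12.5
Product of known-step factors = 32632
Overall factor = 8.00 μg/mL / (0.0806 ng/mL) = 99256
x = 99256 / 32632 = 3.04

3.04-fold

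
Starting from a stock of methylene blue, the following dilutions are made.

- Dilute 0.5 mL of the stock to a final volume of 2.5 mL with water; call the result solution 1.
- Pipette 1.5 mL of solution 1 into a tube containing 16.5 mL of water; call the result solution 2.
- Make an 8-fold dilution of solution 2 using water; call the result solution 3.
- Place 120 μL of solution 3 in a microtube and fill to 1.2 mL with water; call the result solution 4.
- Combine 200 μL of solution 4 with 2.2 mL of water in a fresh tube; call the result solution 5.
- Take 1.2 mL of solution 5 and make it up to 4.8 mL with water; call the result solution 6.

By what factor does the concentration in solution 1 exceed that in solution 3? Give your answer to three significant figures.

Step 1: 0.5 mL brought to 2.5 mL → factor 2.5/0.5 = 5
Step 2: 1.5 mL + 16.5 mL = 18 mL total → factor 18/1.5 = 12
Step 3: 8-fold → factor 8
Dilution factor to solution 1 = 5; to solution 3 = 480
[solution 1]/[solution 3] = (factor to solution 3)/(factor to solution 1) = 480/5 = 96.0

96.0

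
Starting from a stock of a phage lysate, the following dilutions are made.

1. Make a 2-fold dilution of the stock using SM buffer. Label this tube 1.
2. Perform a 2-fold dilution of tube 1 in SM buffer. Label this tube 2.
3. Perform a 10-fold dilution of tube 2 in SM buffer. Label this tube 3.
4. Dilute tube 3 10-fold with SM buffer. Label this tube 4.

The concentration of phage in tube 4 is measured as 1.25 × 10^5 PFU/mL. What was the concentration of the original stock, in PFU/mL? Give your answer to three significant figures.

5.00 × 10^7 PFU/mL

Step 1: 2-fold → factor 2
Step 2: 2-fold → factor 2
Step 3: 10-fold → factor 10
Step 4: 10-fold → factor 10
Overall dilution factor = 2 × 2 × 10 × 10 = 400
Stock = 1.25 × 10^5 PFU/mL × 400 = 5.00 × 10^7 PFU/mL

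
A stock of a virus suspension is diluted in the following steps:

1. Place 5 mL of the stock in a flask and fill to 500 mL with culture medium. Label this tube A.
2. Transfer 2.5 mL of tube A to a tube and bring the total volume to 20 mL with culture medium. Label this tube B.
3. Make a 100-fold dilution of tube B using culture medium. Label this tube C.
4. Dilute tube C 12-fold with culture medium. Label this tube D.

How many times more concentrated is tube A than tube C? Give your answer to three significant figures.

800

Step 1: 5 mL brought to 500 mL → factor 500/5 = 100
Step 2: 2.5 mL brought to 20 mL → factor 20/2.5 = 8
Step 3: 100-fold → factor 100
Dilution factor to tube A = 100; to tube C = 80000
[tube A]/[tube C] = (factor to tube C)/(factor to tube A) = 80000/100 = 800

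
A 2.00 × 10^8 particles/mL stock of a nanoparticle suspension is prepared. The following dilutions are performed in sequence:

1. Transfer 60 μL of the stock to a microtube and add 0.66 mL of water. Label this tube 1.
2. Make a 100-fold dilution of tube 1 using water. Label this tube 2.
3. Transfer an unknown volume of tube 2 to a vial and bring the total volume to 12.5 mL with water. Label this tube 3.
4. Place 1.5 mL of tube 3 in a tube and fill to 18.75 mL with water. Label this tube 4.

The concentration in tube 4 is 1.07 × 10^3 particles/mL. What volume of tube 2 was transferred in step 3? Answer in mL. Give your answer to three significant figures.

1.00 mL

Step 1: 60 μL + 0.66 mL = 720 μL total → factor 720/60 = 12
Step 2: 100-fold → factor 100
Step 3: v brought to 12.5 mL → factor = 12.5 mL/v
Step 4: 1.5 mL brought to 18.75 mL → factor 18.75/1.5 = 12.5
Product of known-step factors = 15000
Overall factor = 2.00 × 10^8 particles/mL / (1.07 × 10^3 particles/mL) = 1.8692 × 10^5
Step-3 factor = 1.8692 × 10^5 / 15000 = 12.461
v = 12.5 mL / 12.461 = 1.00 mL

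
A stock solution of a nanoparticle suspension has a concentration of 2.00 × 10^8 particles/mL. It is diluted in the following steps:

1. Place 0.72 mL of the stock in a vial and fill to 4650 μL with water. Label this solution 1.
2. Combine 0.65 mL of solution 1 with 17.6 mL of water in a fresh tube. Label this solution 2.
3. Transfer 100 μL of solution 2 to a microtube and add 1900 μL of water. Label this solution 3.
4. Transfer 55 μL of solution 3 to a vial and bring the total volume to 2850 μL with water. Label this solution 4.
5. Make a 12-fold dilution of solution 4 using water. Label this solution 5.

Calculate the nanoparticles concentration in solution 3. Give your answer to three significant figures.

5.51 × 10^4 particles/mL

Step 1: 0.72 mL brought to 4650 μL → factor 4.65/0.72 = 6.4583
Step 2: 0.65 mL + 17.6 mL = 18.25 mL total → factor 18.25/0.65 = 28.077
Step 3: 100 μL + 1900 μL = 2000 μL total → factor 2000/100 = 20
Dilution factor through solution 3 = 6.4583 × 28.077 × 20 = 3626.6
[solution 3] = 2.00 × 10^8 particles/mL / 3626.6 = 5.51 × 10^4 particles/mL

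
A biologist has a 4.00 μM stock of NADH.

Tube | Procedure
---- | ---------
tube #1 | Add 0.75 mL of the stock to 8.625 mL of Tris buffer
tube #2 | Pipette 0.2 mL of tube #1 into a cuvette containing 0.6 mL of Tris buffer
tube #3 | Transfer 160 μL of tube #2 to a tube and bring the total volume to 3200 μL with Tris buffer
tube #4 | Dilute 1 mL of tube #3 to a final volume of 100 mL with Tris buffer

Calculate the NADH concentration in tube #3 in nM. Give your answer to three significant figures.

4.00 nM

Step 1: 0.75 mL + 8.625 mL = 9.375 mL total → factor 9.375/0.75 = 12.5
Step 2: 0.2 mL + 0.6 mL = 0.8 mL total → factor 0.8/0.2 = 4
Step 3: 160 μL brought to 3200 μL → factor 3200/160 = 20
Dilution factor through tube #3 = 12.5 × 4 × 20 = 1000
[tube #3] = 4.00 μM / 1000 = 0.004000 μM = 4.00 nM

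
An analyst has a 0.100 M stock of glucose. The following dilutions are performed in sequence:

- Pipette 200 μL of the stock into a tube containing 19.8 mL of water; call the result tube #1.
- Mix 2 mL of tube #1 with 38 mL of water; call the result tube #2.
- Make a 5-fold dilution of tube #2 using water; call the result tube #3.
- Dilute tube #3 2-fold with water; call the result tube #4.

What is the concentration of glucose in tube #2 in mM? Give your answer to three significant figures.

Step 1: 200 μL + 19.8 mL = 20000 μL total → factor 20000/200 = 100
Step 2: 2 mL + 38 mL = 40 mL total → factor 40/2 = 20
Dilution factor through tube #2 = 100 × 20 = 2000
[tube #2] = 0.100 M / 2000 = 5.000 × 10^-5 M = 0.0500 mM

0.0500 mM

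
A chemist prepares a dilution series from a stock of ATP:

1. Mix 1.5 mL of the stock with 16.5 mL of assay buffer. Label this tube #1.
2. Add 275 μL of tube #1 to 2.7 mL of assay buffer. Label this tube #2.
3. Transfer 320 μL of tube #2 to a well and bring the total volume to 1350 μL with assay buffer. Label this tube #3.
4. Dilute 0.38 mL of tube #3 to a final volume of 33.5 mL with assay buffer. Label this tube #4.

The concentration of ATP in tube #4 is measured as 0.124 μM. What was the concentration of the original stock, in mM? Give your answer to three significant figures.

Step 1: 1.5 mL + 16.5 mL = 18 mL total → factor 18/1.5 = 12
Step 2: 275 μL + 2.7 mL = 2975 μL total → factor 2975/275 = 10.818
Step 3: 320 μL brought to 1350 μL → factor 1350/320 = 4.2188
Step 4: 0.38 mL brought to 33.5 mL → factor 33.5/0.38 = 88.158
Overall dilution factor = 12 × 10.818 × 4.2188 × 88.158 = 48281
Stock = 0.124 μM × 48281 = 5987 μM = 5.99 mM

5.99 mM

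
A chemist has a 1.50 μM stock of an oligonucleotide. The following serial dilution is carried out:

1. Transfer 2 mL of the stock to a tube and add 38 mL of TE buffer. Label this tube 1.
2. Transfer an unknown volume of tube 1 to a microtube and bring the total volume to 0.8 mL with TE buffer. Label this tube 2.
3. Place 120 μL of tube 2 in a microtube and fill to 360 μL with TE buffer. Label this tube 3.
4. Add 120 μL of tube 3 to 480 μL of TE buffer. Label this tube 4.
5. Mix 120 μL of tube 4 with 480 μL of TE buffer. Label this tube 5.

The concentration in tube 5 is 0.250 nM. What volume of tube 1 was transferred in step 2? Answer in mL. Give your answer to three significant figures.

Step 1: 2 mL + 38 mL = 40 mL total → factor 40/2 = 20
Step 2: v brought to 0.8 mL → factor = 0.8 mL/v
Step 3: 120 μL brought to 360 μL → factor 360/120 = 3
Step 4: 120 μL + 480 μL = 600 μL total → factor 600/120 = 5
Step 5: 120 μL + 480 μL = 600 μL total → factor 600/120 = 5
Product of known-step factors = 1500
Overall factor = 1.50 μM / (0.250 nM) = 6000
Step-2 factor = 6000 / 1500 = 4
v = 0.8 mL / 4 = 0.200 mL

0.200 mL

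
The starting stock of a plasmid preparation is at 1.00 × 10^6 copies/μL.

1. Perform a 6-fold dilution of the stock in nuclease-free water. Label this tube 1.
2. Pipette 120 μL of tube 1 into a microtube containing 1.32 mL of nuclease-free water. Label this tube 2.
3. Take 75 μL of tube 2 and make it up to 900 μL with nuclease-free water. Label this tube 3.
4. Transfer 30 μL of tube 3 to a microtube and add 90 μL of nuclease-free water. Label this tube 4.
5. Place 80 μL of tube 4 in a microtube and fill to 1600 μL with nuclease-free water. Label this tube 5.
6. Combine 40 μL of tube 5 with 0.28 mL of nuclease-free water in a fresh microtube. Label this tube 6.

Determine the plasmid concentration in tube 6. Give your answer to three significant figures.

Step 1: 6-fold → factor 6
Step 2: 120 μL + 1.32 mL = 1440 μL total → factor 1440/120 = 12
Step 3: 75 μL brought to 900 μL → factor 900/75 = 12
Step 4: 30 μL + 90 μL = 120 μL total → factor 120/30 = 4
Step 5: 80 μL brought to 1600 μL → factor 1600/80 = 20
Step 6: 40 μL + 0.28 mL = 320 μL total → factor 320/40 = 8
Overall dilution factor = 6 × 12 × 12 × 4 × 20 × 8 = 5.5296 × 10^5
Final = 1.00 × 10^6 copies/μL / 5.5296 × 10^5 = 1.81 copies/μL

1.81 copies/μL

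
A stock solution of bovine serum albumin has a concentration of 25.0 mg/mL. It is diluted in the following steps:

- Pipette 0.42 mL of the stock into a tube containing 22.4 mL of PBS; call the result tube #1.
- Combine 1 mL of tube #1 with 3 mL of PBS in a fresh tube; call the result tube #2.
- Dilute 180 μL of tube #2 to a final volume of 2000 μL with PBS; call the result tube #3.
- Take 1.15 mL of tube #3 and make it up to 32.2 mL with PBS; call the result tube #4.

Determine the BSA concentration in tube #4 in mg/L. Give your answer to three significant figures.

Step 1: 0.42 mL + 22.4 mL = 22.82 mL total → factor 22.82/0.42 = 54.333
Step 2: 1 mL + 3 mL = 4 mL total → factor 4/1 = 4
Step 3: 180 μL brought to 2000 μL → factor 2000/180 = 11.111
Step 4: 1.15 mL brought to 32.2 mL → factor 32.2/1.15 = 28
Overall dilution factor = 54.333 × 4 × 11.111 × 28 = 67615
Final = 25.0 mg/mL / 67615 = 0.0003697 mg/mL = 0.370 mg/L

0.370 mg/L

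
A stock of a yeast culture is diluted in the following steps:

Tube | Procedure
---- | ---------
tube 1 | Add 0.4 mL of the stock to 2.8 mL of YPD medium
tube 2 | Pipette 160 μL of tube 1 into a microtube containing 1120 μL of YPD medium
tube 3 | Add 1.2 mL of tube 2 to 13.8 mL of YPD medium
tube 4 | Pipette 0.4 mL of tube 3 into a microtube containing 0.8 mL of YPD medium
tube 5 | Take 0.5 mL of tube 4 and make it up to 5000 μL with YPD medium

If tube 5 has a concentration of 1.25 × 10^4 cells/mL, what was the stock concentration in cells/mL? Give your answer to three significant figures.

3.00 × 10^8 cells/mL

Step 1: 0.4 mL + 2.8 mL = 3.2 mL total → factor 3.2/0.4 = 8
Step 2: 160 μL + 1120 μL = 1280 μL total → factor 1280/160 = 8
Step 3: 1.2 mL + 13.8 mL = 15 mL total → factor 15/1.2 = 12.5
Step 4: 0.4 mL + 0.8 mL = 1.2 mL total → factor 1.2/0.4 = 3
Step 5: 0.5 mL brought to 5000 μL → factor 5/0.5 = 10
Overall dilution factor = 8 × 8 × 12.5 × 3 × 10 = 24000
Stock = 1.25 × 10^4 cells/mL × 24000 = 3.00 × 10^8 cells/mL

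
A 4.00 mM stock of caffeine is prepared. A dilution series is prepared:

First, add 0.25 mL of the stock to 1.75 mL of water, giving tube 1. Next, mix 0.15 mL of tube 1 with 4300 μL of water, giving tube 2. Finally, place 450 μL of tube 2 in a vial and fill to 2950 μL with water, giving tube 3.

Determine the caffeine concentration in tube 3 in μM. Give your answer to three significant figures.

2.57 μM

Step 1: 0.25 mL + 1.75 mL = 2 mL total → factor 2/0.25 = 8
Step 2: 0.15 mL + 4300 μL = 4.45 mL total → factor 4.45/0.15 = 29.667
Step 3: 450 μL brought to 2950 μL → factor 2950/450 = 6.5556
Overall dilution factor = 8 × 29.667 × 6.5556 = 1555.9
Final = 4.00 mM / 1555.9 = 0.002571 mM = 2.57 μM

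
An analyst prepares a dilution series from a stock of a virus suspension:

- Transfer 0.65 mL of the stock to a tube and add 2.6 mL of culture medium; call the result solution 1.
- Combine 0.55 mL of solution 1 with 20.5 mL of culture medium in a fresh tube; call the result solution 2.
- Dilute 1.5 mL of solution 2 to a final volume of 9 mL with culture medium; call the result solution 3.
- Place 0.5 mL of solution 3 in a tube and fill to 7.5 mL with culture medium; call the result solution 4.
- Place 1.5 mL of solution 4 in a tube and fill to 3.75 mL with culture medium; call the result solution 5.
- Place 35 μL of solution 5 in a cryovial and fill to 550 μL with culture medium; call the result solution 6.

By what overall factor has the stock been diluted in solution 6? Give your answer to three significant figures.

6.77 × 10^5

Step 1: 0.65 mL + 2.6 mL = 3.25 mL total → factor 3.25/0.65 = 5
Step 2: 0.55 mL + 20.5 mL = 21.05 mL total → factor 21.05/0.55 = 38.273
Step 3: 1.5 mL brought to 9 mL → factor 9/1.5 = 6
Step 4: 0.5 mL brought to 7.5 mL → factor 7.5/0.5 = 15
Step 5: 1.5 mL brought to 3.75 mL → factor 3.75/1.5 = 2.5
Step 6: 35 μL brought to 550 μL → factor 550/35 = 15.714
Overall dilution factor = 5 × 38.273 × 6 × 15 × 2.5 × 15.714 = 6.7661 × 10^5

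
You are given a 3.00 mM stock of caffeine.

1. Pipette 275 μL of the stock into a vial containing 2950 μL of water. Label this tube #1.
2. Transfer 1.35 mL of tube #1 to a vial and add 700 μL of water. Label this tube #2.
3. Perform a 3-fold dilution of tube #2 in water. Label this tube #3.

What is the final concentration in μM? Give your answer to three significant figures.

Step 1: 275 μL + 2950 μL = 3225 μL total → factor 3225/275 = 11.727
Step 2: 1.35 mL + 700 μL = 2.05 mL total → factor 2.05/1.35 = 1.5185
Step 3: 3-fold → factor 3
Overall dilution factor = 11.727 × 1.5185 × 3 = 53.424
Final = 3.00 mM / 53.424 = 0.05615 mM = 56.2 μM

56.2 μM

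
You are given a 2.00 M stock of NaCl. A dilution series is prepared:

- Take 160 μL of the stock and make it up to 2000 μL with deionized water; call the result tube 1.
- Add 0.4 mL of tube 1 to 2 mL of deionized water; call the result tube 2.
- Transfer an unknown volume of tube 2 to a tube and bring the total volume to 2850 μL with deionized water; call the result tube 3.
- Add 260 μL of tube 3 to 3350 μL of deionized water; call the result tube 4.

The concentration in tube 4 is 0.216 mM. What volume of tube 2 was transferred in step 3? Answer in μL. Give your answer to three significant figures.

Step 1: 160 μL brought to 2000 μL → factor 2000/160 = 12.5
Step 2: 0.4 mL + 2 mL = 2.4 mL total → factor 2.4/0.4 = 6
Step 3: v brought to 2850 μL → factor = 2850 μL/v
Step 4: 260 μL + 3350 μL = 3610 μL total → factor 3610/260 = 13.885
Product of known-step factors = 1041.3
Overall factor = 2.00 M / (0.216 mM) = 9259.3
Step-3 factor = 9259.3 / 1041.3 = 8.8916
v = 2850 μL / 8.8916 = 321 μL

321 μL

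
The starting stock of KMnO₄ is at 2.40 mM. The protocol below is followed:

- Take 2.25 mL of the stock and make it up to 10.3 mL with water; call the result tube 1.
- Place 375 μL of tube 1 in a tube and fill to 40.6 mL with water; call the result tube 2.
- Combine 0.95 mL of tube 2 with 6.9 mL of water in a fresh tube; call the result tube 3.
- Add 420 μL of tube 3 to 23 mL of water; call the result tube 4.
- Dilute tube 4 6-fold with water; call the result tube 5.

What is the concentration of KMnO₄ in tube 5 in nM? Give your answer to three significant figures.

1.75 nM

Step 1: 2.25 mL brought to 10.3 mL → factor 10.3/2.25 = 4.5778
Step 2: 375 μL brought to 40.6 mL → factor 40600/375 = 108.27
Step 3: 0.95 mL + 6.9 mL = 7.85 mL total → factor 7.85/0.95 = 8.2632
Step 4: 420 μL + 23 mL = 23420 μL total → factor 23420/420 = 55.762
Step 5: 6-fold → factor 6
Overall dilution factor = 4.5778 × 108.27 × 8.2632 × 55.762 × 6 = 1.3702 × 10^6
Final = 2.40 mM / 1.3702 × 10^6 = 1.752 × 10^-6 mM = 1.75 nM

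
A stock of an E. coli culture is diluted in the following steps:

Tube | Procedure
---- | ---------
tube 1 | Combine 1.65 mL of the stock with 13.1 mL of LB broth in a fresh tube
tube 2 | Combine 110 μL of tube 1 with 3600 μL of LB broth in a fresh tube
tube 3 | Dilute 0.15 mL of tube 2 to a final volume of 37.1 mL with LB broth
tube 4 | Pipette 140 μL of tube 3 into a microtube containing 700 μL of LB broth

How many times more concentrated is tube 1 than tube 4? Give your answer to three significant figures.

Step 1: 1.65 mL + 13.1 mL = 14.75 mL total → factor 14.75/1.65 = 8.9394
Step 2: 110 μL + 3600 μL = 3710 μL total → factor 3710/110 = 33.727
Step 3: 0.15 mL brought to 37.1 mL → factor 37.1/0.15 = 247.33
Step 4: 140 μL + 700 μL = 840 μL total → factor 840/140 = 6
Dilution factor to tube 1 = 8.9394; to tube 4 = 4.4743 × 10^5
[tube 1]/[tube 4] = (factor to tube 4)/(factor to tube 1) = 4.4743 × 10^5/8.9394 = 5.01 × 10^4

5.01 × 10^4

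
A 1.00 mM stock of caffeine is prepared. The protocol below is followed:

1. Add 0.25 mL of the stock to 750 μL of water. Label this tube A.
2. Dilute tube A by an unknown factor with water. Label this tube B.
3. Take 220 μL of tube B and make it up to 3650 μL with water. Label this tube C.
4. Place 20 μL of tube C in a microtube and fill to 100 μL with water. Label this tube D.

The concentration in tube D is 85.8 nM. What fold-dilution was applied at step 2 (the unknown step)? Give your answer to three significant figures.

Step 1: 0.25 mL + 750 μL = 1 mL total → factor 1/0.25 = 4
Step 2: unknown factor x
Step 3: 220 μL brought to 3650 μL → factor 3650/220 = 16.591
Step 4: 20 μL brought to 100 μL → factor 100/20 = 5
Product of known-step factors = 331.82
Overall factor = 1.00 mM / (85.8 nM) = 11655
x = 11655 / 331.82 = 35.1

35.1-fold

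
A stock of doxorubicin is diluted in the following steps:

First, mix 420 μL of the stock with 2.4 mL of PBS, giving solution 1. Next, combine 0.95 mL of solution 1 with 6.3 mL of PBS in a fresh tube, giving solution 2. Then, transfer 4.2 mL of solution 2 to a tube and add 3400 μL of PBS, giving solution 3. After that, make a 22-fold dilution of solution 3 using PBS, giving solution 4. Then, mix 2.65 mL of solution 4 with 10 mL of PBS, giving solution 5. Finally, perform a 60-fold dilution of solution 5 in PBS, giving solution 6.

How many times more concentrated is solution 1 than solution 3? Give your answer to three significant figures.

13.8

Step 1: 420 μL + 2.4 mL = 2820 μL total → factor 2820/420 = 6.7143
Step 2: 0.95 mL + 6.3 mL = 7.25 mL total → factor 7.25/0.95 = 7.6316
Step 3: 4.2 mL + 3400 μL = 7.6 mL total → factor 7.6/4.2 = 1.8095
Dilution factor to solution 1 = 6.7143; to solution 3 = 92.721
[solution 1]/[solution 3] = (factor to solution 3)/(factor to solution 1) = 92.721/6.7143 = 13.8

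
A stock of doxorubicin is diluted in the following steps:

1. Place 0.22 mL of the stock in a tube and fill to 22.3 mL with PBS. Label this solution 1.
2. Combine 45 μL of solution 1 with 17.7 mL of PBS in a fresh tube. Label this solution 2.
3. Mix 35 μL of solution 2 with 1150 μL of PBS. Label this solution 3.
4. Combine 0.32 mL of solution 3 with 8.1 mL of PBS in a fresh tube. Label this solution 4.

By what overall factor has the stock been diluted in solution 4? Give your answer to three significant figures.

Step 1: 0.22 mL brought to 22.3 mL → factor 22.3/0.22 = 101.36
Step 2: 45 μL + 17.7 mL = 17745 μL total → factor 17745/45 = 394.33
Step 3: 35 μL + 1150 μL = 1185 μL total → factor 1185/35 = 33.857
Step 4: 0.32 mL + 8.1 mL = 8.42 mL total → factor 8.42/0.32 = 26.312
Overall dilution factor = 101.36 × 394.33 × 33.857 × 26.312 = 3.5609 × 10^7

3.56 × 10^7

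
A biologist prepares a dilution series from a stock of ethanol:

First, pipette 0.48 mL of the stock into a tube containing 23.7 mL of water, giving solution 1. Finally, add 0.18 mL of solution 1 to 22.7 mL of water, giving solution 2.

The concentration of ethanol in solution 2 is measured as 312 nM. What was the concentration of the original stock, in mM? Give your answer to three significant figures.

2.00 mM

Step 1: 0.48 mL + 23.7 mL = 24.18 mL total → factor 24.18/0.48 = 50.375
Step 2: 0.18 mL + 22.7 mL = 22.88 mL total → factor 22.88/0.18 = 127.11
Overall dilution factor = 50.375 × 127.11 = 6403.2
Stock = 312 nM × 6403.2 = 1.998 × 10^6 nM = 2.00 mM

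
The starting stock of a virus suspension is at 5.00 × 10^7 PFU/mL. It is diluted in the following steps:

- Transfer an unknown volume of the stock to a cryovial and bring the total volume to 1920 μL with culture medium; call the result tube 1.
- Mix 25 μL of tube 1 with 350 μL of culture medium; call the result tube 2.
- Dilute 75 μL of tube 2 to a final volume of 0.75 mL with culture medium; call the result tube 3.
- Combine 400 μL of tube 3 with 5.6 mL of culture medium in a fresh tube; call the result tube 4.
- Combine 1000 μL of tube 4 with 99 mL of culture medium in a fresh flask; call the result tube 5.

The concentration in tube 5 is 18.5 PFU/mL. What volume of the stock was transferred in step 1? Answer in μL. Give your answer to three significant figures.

160 μL

Step 1: v brought to 1920 μL → factor = 1920 μL/v
Step 2: 25 μL + 350 μL = 375 μL total → factor 375/25 = 15
Step 3: 75 μL brought to 0.75 mL → factor 750/75 = 10
Step 4: 400 μL + 5.6 mL = 6000 μL total → factor 6000/400 = 15
Step 5: 1000 μL + 99 mL = 1 × 10^5 μL total → factor 1 × 10^5/1000 = 100
Product of known-step factors = 2.25 × 10^5
Overall factor = 5.00 × 10^7 PFU/mL / (18.5 PFU/mL) = 2.7027 × 10^6
Step-1 factor = 2.7027 × 10^6 / 2.25 × 10^5 = 12.012
v = 1920 μL / 12.012 = 160 μL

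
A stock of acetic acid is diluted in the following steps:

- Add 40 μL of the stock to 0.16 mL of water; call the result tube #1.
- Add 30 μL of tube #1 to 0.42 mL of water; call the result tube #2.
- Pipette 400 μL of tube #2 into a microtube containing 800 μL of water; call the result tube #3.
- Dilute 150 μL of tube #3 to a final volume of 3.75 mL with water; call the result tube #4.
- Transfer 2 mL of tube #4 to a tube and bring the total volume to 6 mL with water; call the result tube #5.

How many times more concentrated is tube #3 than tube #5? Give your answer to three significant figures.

75.0

Step 1: 40 μL + 0.16 mL = 200 μL total → factor 200/40 = 5
Step 2: 30 μL + 0.42 mL = 450 μL total → factor 450/30 = 15
Step 3: 400 μL + 800 μL = 1200 μL total → factor 1200/400 = 3
Step 4: 150 μL brought to 3.75 mL → factor 3750/150 = 25
Step 5: 2 mL brought to 6 mL → factor 6/2 = 3
Dilution factor to tube #3 = 225; to tube #5 = 16875
[tube #3]/[tube #5] = (factor to tube #5)/(factor to tube #3) = 16875/225 = 75.0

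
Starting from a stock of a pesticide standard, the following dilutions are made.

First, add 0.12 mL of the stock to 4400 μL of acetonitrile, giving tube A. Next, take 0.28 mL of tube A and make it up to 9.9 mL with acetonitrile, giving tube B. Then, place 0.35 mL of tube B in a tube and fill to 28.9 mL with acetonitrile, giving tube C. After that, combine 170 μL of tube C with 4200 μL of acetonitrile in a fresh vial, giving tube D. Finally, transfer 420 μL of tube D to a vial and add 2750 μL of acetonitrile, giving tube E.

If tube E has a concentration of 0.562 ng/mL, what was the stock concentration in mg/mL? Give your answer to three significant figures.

Step 1: 0.12 mL + 4400 μL = 4.52 mL total → factor 4.52/0.12 = 37.667
Step 2: 0.28 mL brought to 9.9 mL → factor 9.9/0.28 = 35.357
Step 3: 0.35 mL brought to 28.9 mL → factor 28.9/0.35 = 82.571
Step 4: 170 μL + 4200 μL = 4370 μL total → factor 4370/170 = 25.706
Step 5: 420 μL + 2750 μL = 3170 μL total → factor 3170/420 = 7.5476
Overall dilution factor = 37.667 × 35.357 × 82.571 × 25.706 × 7.5476 = 2.1336 × 10^7
Stock = 0.562 ng/mL × 2.1336 × 10^7 = 1.199 × 10^7 ng/mL = 12.0 mg/mL

12.0 mg/mL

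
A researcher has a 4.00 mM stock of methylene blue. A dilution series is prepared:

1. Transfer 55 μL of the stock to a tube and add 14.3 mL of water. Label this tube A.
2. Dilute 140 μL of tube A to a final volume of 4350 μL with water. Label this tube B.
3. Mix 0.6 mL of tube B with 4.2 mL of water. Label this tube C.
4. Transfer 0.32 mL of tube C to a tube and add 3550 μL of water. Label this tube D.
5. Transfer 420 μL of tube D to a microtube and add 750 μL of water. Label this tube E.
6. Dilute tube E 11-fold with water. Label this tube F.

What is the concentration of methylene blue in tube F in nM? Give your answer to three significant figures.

0.166 nM

Step 1: 55 μL + 14.3 mL = 14355 μL total → factor 14355/55 = 261
Step 2: 140 μL brought to 4350 μL → factor 4350/140 = 31.071
Step 3: 0.6 mL + 4.2 mL = 4.8 mL total → factor 4.8/0.6 = 8
Step 4: 0.32 mL + 3550 μL = 3.87 mL total → factor 3.87/0.32 = 12.094
Step 5: 420 μL + 750 μL = 1170 μL total → factor 1170/420 = 2.7857
Step 6: 11-fold → factor 11
Overall dilution factor = 261 × 31.071 × 8 × 12.094 × 2.7857 × 11 = 2.4043 × 10^7
Final = 4.00 mM / 2.4043 × 10^7 = 1.664 × 10^-7 mM = 0.166 nM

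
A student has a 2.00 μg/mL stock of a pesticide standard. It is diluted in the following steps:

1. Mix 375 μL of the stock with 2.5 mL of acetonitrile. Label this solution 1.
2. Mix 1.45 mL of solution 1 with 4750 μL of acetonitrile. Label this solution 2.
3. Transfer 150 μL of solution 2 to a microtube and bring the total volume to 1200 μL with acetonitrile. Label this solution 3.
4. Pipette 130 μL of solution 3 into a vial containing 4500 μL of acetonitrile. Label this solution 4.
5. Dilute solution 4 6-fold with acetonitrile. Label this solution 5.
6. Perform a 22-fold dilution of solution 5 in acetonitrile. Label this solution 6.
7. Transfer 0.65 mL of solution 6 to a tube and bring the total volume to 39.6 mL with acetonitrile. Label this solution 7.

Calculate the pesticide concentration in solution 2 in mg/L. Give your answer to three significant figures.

Step 1: 375 μL + 2.5 mL = 2875 μL total → factor 2875/375 = 7.6667
Step 2: 1.45 mL + 4750 μL = 6.2 mL total → factor 6.2/1.45 = 4.2759
Dilution factor through solution 2 = 7.6667 × 4.2759 = 32.782
[solution 2] = 2.00 μg/mL / 32.782 = 0.06101 μg/mL = 0.0610 mg/L

0.0610 mg/L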